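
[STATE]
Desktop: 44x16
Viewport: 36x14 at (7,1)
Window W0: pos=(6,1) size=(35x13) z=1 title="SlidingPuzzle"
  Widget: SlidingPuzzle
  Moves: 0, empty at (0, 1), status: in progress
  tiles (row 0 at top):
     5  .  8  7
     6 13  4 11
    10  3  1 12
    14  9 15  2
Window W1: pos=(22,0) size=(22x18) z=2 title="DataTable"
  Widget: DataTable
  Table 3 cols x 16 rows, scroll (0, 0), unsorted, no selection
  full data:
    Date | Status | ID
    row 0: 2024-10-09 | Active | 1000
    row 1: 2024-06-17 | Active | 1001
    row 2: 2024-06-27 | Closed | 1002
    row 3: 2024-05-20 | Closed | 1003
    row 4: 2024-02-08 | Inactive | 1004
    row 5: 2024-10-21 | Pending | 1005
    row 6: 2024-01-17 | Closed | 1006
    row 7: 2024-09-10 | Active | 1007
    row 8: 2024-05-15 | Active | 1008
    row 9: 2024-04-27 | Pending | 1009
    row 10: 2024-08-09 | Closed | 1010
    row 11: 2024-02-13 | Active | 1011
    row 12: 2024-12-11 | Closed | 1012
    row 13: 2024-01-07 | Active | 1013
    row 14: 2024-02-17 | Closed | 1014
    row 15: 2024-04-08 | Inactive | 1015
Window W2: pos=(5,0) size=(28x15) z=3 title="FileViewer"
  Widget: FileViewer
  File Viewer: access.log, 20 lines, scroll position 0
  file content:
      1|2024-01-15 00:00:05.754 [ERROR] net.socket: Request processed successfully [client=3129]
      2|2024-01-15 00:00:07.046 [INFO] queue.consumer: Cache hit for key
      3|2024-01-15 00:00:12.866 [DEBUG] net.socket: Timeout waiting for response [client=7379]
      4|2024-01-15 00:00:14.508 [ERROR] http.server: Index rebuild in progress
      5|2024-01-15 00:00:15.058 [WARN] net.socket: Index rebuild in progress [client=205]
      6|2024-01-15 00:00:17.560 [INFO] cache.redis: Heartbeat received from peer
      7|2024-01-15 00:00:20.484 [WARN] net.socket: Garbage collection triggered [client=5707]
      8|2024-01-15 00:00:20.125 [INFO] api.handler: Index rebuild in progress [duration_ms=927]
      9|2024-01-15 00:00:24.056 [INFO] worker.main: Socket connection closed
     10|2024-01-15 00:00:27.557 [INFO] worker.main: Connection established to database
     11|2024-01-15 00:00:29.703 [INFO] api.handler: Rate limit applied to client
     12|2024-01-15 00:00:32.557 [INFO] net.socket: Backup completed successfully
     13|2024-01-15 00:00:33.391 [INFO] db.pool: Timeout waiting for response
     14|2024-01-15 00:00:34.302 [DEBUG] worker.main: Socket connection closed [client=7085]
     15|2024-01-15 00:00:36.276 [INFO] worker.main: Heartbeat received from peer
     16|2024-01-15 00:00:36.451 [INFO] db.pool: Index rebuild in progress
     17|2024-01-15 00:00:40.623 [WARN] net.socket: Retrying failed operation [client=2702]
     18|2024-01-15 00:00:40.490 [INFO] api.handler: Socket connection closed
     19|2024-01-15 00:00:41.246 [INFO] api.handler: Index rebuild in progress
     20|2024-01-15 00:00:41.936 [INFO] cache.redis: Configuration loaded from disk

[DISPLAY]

FileViewer               ┃          
─────────────────────────┨──────────
024-01-15 00:00:05.754 [▲┃│Status  │
024-01-15 00:00:07.046 [█┃┼────────┼
024-01-15 00:00:12.866 [░┃│Active  │
024-01-15 00:00:14.508 [░┃│Active  │
024-01-15 00:00:15.058 [░┃│Closed  │
024-01-15 00:00:17.560 [░┃│Closed  │
024-01-15 00:00:20.484 [░┃│Inactive│
024-01-15 00:00:20.125 [░┃│Pending │
024-01-15 00:00:24.056 [░┃│Closed  │
024-01-15 00:00:27.557 [░┃│Active  │
024-01-15 00:00:29.703 [▼┃│Active  │
━━━━━━━━━━━━━━━━━━━━━━━━━┛│Pending │


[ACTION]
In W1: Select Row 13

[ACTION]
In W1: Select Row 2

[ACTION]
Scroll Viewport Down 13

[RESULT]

─────────────────────────┨──────────
024-01-15 00:00:05.754 [▲┃│Status  │
024-01-15 00:00:07.046 [█┃┼────────┼
024-01-15 00:00:12.866 [░┃│Active  │
024-01-15 00:00:14.508 [░┃│Active  │
024-01-15 00:00:15.058 [░┃│Closed  │
024-01-15 00:00:17.560 [░┃│Closed  │
024-01-15 00:00:20.484 [░┃│Inactive│
024-01-15 00:00:20.125 [░┃│Pending │
024-01-15 00:00:24.056 [░┃│Closed  │
024-01-15 00:00:27.557 [░┃│Active  │
024-01-15 00:00:29.703 [▼┃│Active  │
━━━━━━━━━━━━━━━━━━━━━━━━━┛│Pending │
               ┃2024-08-09│Closed  │


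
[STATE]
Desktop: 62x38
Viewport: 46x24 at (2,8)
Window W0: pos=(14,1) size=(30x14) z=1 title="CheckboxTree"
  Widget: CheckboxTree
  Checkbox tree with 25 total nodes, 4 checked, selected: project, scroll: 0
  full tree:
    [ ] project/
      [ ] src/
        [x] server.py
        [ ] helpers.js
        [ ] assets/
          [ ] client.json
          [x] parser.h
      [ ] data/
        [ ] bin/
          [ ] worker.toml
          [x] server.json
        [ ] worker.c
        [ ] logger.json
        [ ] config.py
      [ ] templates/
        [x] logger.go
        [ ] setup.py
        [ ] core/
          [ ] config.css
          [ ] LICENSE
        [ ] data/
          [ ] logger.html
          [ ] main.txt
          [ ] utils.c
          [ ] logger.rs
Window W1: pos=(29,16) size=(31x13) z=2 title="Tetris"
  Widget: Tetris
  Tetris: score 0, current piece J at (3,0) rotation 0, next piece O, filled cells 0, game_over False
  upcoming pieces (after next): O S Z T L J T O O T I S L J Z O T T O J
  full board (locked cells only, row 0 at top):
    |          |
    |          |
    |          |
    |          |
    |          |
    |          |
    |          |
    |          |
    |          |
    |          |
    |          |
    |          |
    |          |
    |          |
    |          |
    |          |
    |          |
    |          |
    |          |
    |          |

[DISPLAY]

            ┃     [-] assets/            ┃    
            ┃       [ ] client.json      ┃    
            ┃       [x] parser.h         ┃    
            ┃   [-] data/                ┃    
            ┃     [-] bin/               ┃    
            ┃       [ ] worker.toml      ┃    
            ┗━━━━━━━━━━━━━━━━━━━━━━━━━━━━┛    
                                              
                           ┏━━━━━━━━━━━━━━━━━━
                           ┃ Tetris           
                           ┠──────────────────
                           ┃          │Next:  
                           ┃          │▓▓     
                           ┃          │▓▓     
                           ┃          │       
                           ┃          │       
                           ┃          │       
                           ┃          │Score: 
                           ┃          │0      
                           ┃          │       
                           ┗━━━━━━━━━━━━━━━━━━
                                              
                                              
                                              


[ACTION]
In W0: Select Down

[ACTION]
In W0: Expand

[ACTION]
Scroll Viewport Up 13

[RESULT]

                                              
            ┏━━━━━━━━━━━━━━━━━━━━━━━━━━━━┓    
            ┃ CheckboxTree               ┃    
            ┠────────────────────────────┨    
            ┃ [-] project/               ┃    
            ┃>  [-] src/                 ┃    
            ┃     [x] server.py          ┃    
            ┃     [ ] helpers.js         ┃    
            ┃     [-] assets/            ┃    
            ┃       [ ] client.json      ┃    
            ┃       [x] parser.h         ┃    
            ┃   [-] data/                ┃    
            ┃     [-] bin/               ┃    
            ┃       [ ] worker.toml      ┃    
            ┗━━━━━━━━━━━━━━━━━━━━━━━━━━━━┛    
                                              
                           ┏━━━━━━━━━━━━━━━━━━
                           ┃ Tetris           
                           ┠──────────────────
                           ┃          │Next:  
                           ┃          │▓▓     
                           ┃          │▓▓     
                           ┃          │       
                           ┃          │       


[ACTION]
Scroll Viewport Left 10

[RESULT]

                                              
              ┏━━━━━━━━━━━━━━━━━━━━━━━━━━━━┓  
              ┃ CheckboxTree               ┃  
              ┠────────────────────────────┨  
              ┃ [-] project/               ┃  
              ┃>  [-] src/                 ┃  
              ┃     [x] server.py          ┃  
              ┃     [ ] helpers.js         ┃  
              ┃     [-] assets/            ┃  
              ┃       [ ] client.json      ┃  
              ┃       [x] parser.h         ┃  
              ┃   [-] data/                ┃  
              ┃     [-] bin/               ┃  
              ┃       [ ] worker.toml      ┃  
              ┗━━━━━━━━━━━━━━━━━━━━━━━━━━━━┛  
                                              
                             ┏━━━━━━━━━━━━━━━━
                             ┃ Tetris         
                             ┠────────────────
                             ┃          │Next:
                             ┃          │▓▓   
                             ┃          │▓▓   
                             ┃          │     
                             ┃          │     


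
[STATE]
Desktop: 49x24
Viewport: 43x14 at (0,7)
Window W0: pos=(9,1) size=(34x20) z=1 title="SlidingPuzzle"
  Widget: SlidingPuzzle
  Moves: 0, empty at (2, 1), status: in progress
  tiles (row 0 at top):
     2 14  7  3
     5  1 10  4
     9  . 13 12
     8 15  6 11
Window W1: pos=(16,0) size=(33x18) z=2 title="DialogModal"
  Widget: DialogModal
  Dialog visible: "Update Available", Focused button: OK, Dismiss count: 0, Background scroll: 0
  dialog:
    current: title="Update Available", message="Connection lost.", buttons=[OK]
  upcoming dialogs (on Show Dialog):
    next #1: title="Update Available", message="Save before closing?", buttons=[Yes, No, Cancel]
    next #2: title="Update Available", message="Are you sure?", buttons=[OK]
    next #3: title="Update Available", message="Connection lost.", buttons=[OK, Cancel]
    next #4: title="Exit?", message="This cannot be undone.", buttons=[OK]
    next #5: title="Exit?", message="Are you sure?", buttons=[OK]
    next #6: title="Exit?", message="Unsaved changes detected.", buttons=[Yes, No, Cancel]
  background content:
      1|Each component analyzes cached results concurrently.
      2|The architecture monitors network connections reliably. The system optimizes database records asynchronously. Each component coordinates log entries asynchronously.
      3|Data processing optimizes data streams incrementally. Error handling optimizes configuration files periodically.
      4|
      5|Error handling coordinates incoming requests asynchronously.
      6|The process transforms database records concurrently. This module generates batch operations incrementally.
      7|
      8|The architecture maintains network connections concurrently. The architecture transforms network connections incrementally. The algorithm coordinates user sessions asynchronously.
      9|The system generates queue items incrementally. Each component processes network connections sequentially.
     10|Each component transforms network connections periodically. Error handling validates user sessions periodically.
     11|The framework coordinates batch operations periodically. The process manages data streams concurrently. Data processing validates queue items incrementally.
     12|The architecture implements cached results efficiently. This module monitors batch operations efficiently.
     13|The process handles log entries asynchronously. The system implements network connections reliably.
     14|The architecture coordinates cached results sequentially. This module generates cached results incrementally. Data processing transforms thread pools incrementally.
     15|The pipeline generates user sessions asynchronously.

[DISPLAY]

         ┃│  5 │┃Error┌──────────────────┐s
         ┃├────┼┃The p│ Update Available │t
         ┃│  9 │┃     │ Connection lost. │ 
         ┃├────┼┃The a│       [OK]       │s
         ┃│  8 │┃The s└──────────────────┘e
         ┃└────┴┃Each component transforms 
         ┃Moves:┃The framework coordinates 
         ┃      ┃The architecture implement
         ┃      ┃The process handles log en
         ┃      ┃The architecture coordinat
         ┃      ┗━━━━━━━━━━━━━━━━━━━━━━━━━━
         ┃                                ┃
         ┃                                ┃
         ┗━━━━━━━━━━━━━━━━━━━━━━━━━━━━━━━━┛


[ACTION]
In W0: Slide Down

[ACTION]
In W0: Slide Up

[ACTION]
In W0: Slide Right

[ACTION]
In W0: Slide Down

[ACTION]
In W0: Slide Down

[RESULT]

         ┃│  2 │┃Error┌──────────────────┐s
         ┃├────┼┃The p│ Update Available │t
         ┃│  5 │┃     │ Connection lost. │ 
         ┃├────┼┃The a│       [OK]       │s
         ┃│  8 │┃The s└──────────────────┘e
         ┃└────┴┃Each component transforms 
         ┃Moves:┃The framework coordinates 
         ┃      ┃The architecture implement
         ┃      ┃The process handles log en
         ┃      ┃The architecture coordinat
         ┃      ┗━━━━━━━━━━━━━━━━━━━━━━━━━━
         ┃                                ┃
         ┃                                ┃
         ┗━━━━━━━━━━━━━━━━━━━━━━━━━━━━━━━━┛


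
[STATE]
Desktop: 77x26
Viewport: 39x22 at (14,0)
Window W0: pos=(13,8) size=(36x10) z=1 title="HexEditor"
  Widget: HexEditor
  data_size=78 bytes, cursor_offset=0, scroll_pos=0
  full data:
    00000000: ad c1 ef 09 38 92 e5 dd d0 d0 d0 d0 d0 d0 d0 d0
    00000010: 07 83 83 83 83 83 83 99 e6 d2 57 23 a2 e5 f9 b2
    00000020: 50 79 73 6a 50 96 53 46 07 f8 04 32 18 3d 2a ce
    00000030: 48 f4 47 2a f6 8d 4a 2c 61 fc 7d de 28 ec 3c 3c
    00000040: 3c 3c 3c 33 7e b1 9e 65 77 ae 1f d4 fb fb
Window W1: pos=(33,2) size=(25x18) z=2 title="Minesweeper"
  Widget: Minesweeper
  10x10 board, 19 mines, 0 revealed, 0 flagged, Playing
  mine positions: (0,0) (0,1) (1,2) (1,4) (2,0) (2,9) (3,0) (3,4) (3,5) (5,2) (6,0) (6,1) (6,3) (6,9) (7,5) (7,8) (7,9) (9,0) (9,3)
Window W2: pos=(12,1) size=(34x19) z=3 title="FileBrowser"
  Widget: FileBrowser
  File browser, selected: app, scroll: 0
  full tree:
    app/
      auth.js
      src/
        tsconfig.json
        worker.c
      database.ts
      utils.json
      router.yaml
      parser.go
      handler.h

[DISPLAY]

                                       
━━━━━━━━━━━━━━━━━━━━━━━━━━━━━━━┓       
FileBrowser                    ┃━━━━━━━
───────────────────────────────┨       
 [-] app/                      ┃───────
   auth.js                     ┃       
   [+] src/                    ┃       
   database.ts                 ┃       
   utils.json                  ┃       
   router.yaml                 ┃       
   parser.go                   ┃       
   handler.h                   ┃       
                               ┃       
                               ┃       
                               ┃       
                               ┃       
                               ┃       
                               ┃       
                               ┃       
━━━━━━━━━━━━━━━━━━━━━━━━━━━━━━━┛━━━━━━━
                                       
                                       


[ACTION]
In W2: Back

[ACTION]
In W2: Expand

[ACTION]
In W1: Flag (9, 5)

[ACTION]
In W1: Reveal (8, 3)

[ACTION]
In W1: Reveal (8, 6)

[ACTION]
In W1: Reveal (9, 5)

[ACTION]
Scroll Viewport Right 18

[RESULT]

                                       
━━━━━━━━━━━━━┓                         
             ┃━━━━━━━━━━━┓             
─────────────┨           ┃             
             ┃───────────┨             
             ┃           ┃             
             ┃           ┃             
             ┃           ┃             
             ┃           ┃             
             ┃           ┃             
             ┃           ┃             
             ┃           ┃             
             ┃           ┃             
             ┃           ┃             
             ┃           ┃             
             ┃           ┃             
             ┃           ┃             
             ┃           ┃             
             ┃           ┃             
━━━━━━━━━━━━━┛━━━━━━━━━━━┛             
                                       
                                       


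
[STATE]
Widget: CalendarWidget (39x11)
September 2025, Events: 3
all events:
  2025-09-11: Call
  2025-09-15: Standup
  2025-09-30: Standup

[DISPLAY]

             September 2025            
Mo Tu We Th Fr Sa Su                   
 1  2  3  4  5  6  7                   
 8  9 10 11* 12 13 14                  
15* 16 17 18 19 20 21                  
22 23 24 25 26 27 28                   
29 30*                                 
                                       
                                       
                                       
                                       


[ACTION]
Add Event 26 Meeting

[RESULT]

             September 2025            
Mo Tu We Th Fr Sa Su                   
 1  2  3  4  5  6  7                   
 8  9 10 11* 12 13 14                  
15* 16 17 18 19 20 21                  
22 23 24 25 26* 27 28                  
29 30*                                 
                                       
                                       
                                       
                                       


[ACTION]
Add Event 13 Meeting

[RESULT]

             September 2025            
Mo Tu We Th Fr Sa Su                   
 1  2  3  4  5  6  7                   
 8  9 10 11* 12 13* 14                 
15* 16 17 18 19 20 21                  
22 23 24 25 26* 27 28                  
29 30*                                 
                                       
                                       
                                       
                                       


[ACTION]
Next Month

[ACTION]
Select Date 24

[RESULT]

              October 2025             
Mo Tu We Th Fr Sa Su                   
       1  2  3  4  5                   
 6  7  8  9 10 11 12                   
13 14 15 16 17 18 19                   
20 21 22 23 [24] 25 26                 
27 28 29 30 31                         
                                       
                                       
                                       
                                       


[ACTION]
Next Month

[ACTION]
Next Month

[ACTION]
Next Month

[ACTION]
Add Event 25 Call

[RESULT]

              January 2026             
Mo Tu We Th Fr Sa Su                   
          1  2  3  4                   
 5  6  7  8  9 10 11                   
12 13 14 15 16 17 18                   
19 20 21 22 23 24 25*                  
26 27 28 29 30 31                      
                                       
                                       
                                       
                                       


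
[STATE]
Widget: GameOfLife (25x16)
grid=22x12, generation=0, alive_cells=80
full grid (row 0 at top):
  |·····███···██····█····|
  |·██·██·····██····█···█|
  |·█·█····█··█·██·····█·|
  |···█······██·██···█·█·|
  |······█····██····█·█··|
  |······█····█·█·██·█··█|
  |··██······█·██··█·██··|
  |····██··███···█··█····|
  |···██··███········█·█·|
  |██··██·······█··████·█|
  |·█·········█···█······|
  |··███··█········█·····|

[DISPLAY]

Gen: 0                   
·····███···██····█····   
·██·██·····██····█···█   
·█·█····█··█·██·····█·   
···█······██·██···█·█·   
······█····██····█·█··   
······█····█·█·██·█··█   
··██······█·██··█·██··   
····██··███···█··█····   
···██··███········█·█·   
██··██·······█··████·█   
·█·········█···█······   
··███··█········█·····   
                         
                         
                         


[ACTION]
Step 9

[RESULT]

Gen: 9                   
······················   
······················   
···███················   
······█········███····   
·█····█········█·█····   
·█·██·█·······██··████   
··█······█·█··██·███·█   
···█·····███···█·█··██   
··█·██·██··█··██·██···   
····█████·····█··█····   
·█··██···█·····██·····   
··█···███·············   
                         
                         
                         


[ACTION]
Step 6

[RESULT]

Gen: 15                  
···███················   
···█··█···········█···   
···███·█··········██··   
······█·█··········██·   
·······█··········█·██   
···················███   
···██·····██··········   
··█·██····████······█·   
·█████···██·█·██··███·   
··██·██····██·██··█···   
····█····███·██·████··   
··········█···········   
                         
                         
                         


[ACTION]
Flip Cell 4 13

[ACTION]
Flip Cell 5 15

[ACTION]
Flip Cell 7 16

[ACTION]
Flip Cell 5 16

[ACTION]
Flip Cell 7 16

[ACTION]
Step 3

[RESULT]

Gen: 18                  
···███················   
··█··██···········██··   
··██···█··········█·█·   
····█···█··········██·   
····████··········█·█·   
····█·█···········██··   
····██············██·█   
··█················█··   
··█·██·······██····█··   
··█·██········█·█··███   
·········██·····██·██·   
····██···██···········   
                         
                         
                         


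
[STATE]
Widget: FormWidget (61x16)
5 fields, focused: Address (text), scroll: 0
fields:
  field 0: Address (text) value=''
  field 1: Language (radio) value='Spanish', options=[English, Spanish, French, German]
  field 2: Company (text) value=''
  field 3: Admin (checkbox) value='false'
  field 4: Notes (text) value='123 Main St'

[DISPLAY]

> Address:    [                                             ]
  Language:   ( ) English  (●) Spanish  ( ) French  ( ) Germa
  Company:    [                                             ]
  Admin:      [ ]                                            
  Notes:      [123 Main St                                  ]
                                                             
                                                             
                                                             
                                                             
                                                             
                                                             
                                                             
                                                             
                                                             
                                                             
                                                             


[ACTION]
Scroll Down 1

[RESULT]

  Language:   ( ) English  (●) Spanish  ( ) French  ( ) Germa
  Company:    [                                             ]
  Admin:      [ ]                                            
  Notes:      [123 Main St                                  ]
                                                             
                                                             
                                                             
                                                             
                                                             
                                                             
                                                             
                                                             
                                                             
                                                             
                                                             
                                                             


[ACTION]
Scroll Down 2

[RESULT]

  Admin:      [ ]                                            
  Notes:      [123 Main St                                  ]
                                                             
                                                             
                                                             
                                                             
                                                             
                                                             
                                                             
                                                             
                                                             
                                                             
                                                             
                                                             
                                                             
                                                             


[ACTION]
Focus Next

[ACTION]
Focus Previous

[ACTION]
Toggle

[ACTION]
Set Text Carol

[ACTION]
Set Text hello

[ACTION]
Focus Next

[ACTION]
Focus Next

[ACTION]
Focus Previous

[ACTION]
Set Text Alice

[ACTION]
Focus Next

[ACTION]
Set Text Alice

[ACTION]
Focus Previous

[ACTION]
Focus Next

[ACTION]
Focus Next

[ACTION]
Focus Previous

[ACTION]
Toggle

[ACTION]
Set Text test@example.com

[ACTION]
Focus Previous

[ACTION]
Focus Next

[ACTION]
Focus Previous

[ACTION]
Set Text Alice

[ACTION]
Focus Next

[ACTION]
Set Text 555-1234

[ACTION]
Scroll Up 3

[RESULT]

  Address:    [hello                                        ]
  Language:   ( ) English  (●) Spanish  ( ) French  ( ) Germa
> Company:    [555-1234                                     ]
  Admin:      [ ]                                            
  Notes:      [123 Main St                                  ]
                                                             
                                                             
                                                             
                                                             
                                                             
                                                             
                                                             
                                                             
                                                             
                                                             
                                                             


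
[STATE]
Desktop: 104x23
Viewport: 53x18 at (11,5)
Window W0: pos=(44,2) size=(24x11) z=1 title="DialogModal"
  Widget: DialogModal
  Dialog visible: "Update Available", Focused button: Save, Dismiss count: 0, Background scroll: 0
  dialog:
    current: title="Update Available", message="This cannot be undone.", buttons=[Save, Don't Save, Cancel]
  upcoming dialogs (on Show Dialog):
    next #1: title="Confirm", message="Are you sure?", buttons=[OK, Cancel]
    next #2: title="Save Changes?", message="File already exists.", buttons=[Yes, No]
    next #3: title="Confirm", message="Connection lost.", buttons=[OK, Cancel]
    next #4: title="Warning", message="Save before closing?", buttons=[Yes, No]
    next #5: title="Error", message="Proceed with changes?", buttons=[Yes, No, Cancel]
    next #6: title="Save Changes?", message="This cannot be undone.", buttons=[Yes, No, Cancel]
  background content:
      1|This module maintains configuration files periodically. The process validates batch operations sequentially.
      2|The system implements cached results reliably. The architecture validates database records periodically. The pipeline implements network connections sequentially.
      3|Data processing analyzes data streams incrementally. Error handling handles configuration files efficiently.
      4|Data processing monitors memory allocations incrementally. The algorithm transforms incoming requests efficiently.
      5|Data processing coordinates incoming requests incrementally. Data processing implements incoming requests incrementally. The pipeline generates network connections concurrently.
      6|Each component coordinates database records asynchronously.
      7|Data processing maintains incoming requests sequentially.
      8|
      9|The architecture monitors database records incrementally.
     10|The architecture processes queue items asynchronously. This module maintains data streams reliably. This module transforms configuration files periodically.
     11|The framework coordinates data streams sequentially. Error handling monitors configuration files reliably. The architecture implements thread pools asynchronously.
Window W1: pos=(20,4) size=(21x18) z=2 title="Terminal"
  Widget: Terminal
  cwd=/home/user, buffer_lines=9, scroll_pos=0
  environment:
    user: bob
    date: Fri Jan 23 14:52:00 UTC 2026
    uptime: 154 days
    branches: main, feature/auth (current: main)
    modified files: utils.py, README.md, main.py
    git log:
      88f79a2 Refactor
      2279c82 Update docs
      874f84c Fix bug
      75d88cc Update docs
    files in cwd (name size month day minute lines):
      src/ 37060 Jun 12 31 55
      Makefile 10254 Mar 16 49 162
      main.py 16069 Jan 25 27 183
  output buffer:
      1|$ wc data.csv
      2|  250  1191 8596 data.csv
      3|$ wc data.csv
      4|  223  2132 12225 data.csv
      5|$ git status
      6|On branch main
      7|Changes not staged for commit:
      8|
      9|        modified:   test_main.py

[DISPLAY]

         ┃ Terminal          ┃   ┃This module maintai
         ┠───────────────────┨   ┃Th┌────────────────
         ┃$ wc data.csv      ┃   ┃Da│Update Available
         ┃  250  1191 8596 da┃   ┃Da│This cannot be u
         ┃$ wc data.csv      ┃   ┃Da│[Save]  Don't Sa
         ┃  223  2132 12225 d┃   ┃Ea└────────────────
         ┃$ git status       ┃   ┃Data processing mai
         ┃On branch main     ┃   ┗━━━━━━━━━━━━━━━━━━━
         ┃Changes not staged ┃                       
         ┃                   ┃                       
         ┃        modified:  ┃                       
         ┃$ █                ┃                       
         ┃                   ┃                       
         ┃                   ┃                       
         ┃                   ┃                       
         ┃                   ┃                       
         ┗━━━━━━━━━━━━━━━━━━━┛                       
                                                     


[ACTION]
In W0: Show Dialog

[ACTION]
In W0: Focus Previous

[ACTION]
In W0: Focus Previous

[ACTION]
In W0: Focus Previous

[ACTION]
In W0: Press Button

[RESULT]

         ┃ Terminal          ┃   ┃This module maintai
         ┠───────────────────┨   ┃The system implemen
         ┃$ wc data.csv      ┃   ┃Data processing ana
         ┃  250  1191 8596 da┃   ┃Data processing mon
         ┃$ wc data.csv      ┃   ┃Data processing coo
         ┃  223  2132 12225 d┃   ┃Each component coor
         ┃$ git status       ┃   ┃Data processing mai
         ┃On branch main     ┃   ┗━━━━━━━━━━━━━━━━━━━
         ┃Changes not staged ┃                       
         ┃                   ┃                       
         ┃        modified:  ┃                       
         ┃$ █                ┃                       
         ┃                   ┃                       
         ┃                   ┃                       
         ┃                   ┃                       
         ┃                   ┃                       
         ┗━━━━━━━━━━━━━━━━━━━┛                       
                                                     


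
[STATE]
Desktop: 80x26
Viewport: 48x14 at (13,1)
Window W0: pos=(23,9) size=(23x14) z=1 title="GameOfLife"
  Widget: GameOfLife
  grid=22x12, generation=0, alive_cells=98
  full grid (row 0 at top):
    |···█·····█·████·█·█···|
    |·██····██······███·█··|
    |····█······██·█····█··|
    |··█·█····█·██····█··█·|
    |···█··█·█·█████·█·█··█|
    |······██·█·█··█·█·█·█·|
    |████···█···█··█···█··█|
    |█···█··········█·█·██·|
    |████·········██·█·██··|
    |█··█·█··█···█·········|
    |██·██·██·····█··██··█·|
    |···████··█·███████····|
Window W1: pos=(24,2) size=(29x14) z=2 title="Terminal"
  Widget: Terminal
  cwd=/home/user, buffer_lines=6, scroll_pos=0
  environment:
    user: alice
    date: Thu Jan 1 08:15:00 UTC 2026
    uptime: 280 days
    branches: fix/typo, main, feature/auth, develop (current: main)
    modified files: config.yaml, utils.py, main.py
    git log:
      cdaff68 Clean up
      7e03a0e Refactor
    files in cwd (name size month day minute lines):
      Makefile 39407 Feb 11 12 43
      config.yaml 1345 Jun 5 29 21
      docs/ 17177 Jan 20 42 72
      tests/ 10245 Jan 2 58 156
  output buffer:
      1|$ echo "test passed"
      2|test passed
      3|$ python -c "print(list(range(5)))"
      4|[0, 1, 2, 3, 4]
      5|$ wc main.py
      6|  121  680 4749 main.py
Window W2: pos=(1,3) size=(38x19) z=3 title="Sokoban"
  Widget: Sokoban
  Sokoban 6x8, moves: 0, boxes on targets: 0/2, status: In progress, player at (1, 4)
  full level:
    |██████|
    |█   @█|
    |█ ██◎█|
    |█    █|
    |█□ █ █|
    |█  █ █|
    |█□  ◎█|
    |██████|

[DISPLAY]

                                                
           ┏━━━━━━━━━━━━━━━━━━━━━━━━━━━┓        
━━━━━━━━━━━━━━━━━━━━━━━━━┓             ┃        
                         ┃─────────────┨        
─────────────────────────┨assed"       ┃        
                         ┃             ┃        
                         ┃rint(list(ran┃        
                         ┃]            ┃        
                         ┃             ┃        
                         ┃9 main.py    ┃        
                         ┃             ┃        
                         ┃             ┃        
                         ┃             ┃        
/2                       ┃             ┃        


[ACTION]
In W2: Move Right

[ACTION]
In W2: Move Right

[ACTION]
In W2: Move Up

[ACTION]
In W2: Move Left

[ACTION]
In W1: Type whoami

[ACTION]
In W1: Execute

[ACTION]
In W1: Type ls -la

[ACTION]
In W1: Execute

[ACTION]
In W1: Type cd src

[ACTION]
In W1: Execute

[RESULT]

                                                
           ┏━━━━━━━━━━━━━━━━━━━━━━━━━━━┓        
━━━━━━━━━━━━━━━━━━━━━━━━━┓             ┃        
                         ┃─────────────┨        
─────────────────────────┨             ┃        
                         ┃             ┃        
                         ┃             ┃        
                         ┃alice group  ┃        
                         ┃alice group  ┃        
                         ┃alice group  ┃        
                         ┃alice group  ┃        
                         ┃             ┃        
                         ┃             ┃        
/2                       ┃             ┃        


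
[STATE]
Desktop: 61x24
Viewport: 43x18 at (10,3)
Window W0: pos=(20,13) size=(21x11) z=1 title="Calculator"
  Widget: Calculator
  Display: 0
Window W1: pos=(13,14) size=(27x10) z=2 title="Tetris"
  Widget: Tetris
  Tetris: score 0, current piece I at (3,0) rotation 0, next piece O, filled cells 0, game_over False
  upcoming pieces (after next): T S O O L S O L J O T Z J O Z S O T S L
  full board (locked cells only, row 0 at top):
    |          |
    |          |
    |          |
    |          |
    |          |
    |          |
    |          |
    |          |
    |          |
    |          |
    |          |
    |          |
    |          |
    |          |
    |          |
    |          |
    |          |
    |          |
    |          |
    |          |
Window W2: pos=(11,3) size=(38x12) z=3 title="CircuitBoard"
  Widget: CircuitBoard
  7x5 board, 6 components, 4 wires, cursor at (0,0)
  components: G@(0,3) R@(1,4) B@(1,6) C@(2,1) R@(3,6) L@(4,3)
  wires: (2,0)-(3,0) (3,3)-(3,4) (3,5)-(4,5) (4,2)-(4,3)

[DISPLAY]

 ┏━━━━━━━━━━━━━━━━━━━━━━━━━━━━━━━━━━━━┓    
 ┃ CircuitBoard                       ┃    
 ┠────────────────────────────────────┨    
 ┃   0 1 2 3 4 5 6                    ┃    
 ┃0  [.]          G                   ┃    
 ┃                                    ┃    
 ┃1                   R       B       ┃    
 ┃                                    ┃    
 ┃2   ·   C                           ┃    
 ┃    │                               ┃    
 ┃3   ·           · ─ ·   ·   R       ┃    
 ┗━━━━━━━━━━━━━━━━━━━━━━━━━━━━━━━━━━━━┛    
   ┃ Tetris                  ┃┨            
   ┠─────────────────────────┨┃            
   ┃          │Next:         ┃┃            
   ┃          │▓▓            ┃┃            
   ┃          │▓▓            ┃┃            
   ┃          │              ┃┃            


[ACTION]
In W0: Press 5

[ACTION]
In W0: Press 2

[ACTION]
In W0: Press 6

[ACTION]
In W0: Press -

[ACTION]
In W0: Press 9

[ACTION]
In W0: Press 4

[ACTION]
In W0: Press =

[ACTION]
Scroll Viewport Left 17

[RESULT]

           ┏━━━━━━━━━━━━━━━━━━━━━━━━━━━━━━━
           ┃ CircuitBoard                  
           ┠───────────────────────────────
           ┃   0 1 2 3 4 5 6               
           ┃0  [.]          G              
           ┃                               
           ┃1                   R       B  
           ┃                               
           ┃2   ·   C                      
           ┃    │                          
           ┃3   ·           · ─ ·   ·   R  
           ┗━━━━━━━━━━━━━━━━━━━━━━━━━━━━━━━
             ┃ Tetris                  ┃┨  
             ┠─────────────────────────┨┃  
             ┃          │Next:         ┃┃  
             ┃          │▓▓            ┃┃  
             ┃          │▓▓            ┃┃  
             ┃          │              ┃┃  
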